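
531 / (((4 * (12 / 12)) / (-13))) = -6903 / 4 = -1725.75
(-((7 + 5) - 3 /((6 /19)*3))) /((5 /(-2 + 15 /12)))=53 /40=1.32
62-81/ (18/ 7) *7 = -317/ 2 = -158.50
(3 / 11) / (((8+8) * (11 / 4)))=3 / 484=0.01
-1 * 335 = -335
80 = 80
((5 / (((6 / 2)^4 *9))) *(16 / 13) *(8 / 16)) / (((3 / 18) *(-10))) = -8 / 3159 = -0.00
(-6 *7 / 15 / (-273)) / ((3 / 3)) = 2 / 195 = 0.01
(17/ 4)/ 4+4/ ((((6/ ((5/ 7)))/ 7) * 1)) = 211/ 48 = 4.40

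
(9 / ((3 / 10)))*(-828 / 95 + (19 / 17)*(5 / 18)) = -244343 / 969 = -252.16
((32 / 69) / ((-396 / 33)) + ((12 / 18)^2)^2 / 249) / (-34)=8780 / 7886079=0.00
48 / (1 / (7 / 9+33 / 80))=857 / 15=57.13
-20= -20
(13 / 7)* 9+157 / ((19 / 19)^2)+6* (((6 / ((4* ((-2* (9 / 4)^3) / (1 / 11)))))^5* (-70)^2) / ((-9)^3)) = 40321310821481916689984 / 232112809004827212693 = 173.71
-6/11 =-0.55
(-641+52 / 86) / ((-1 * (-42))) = -9179 / 602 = -15.25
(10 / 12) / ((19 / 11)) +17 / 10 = 622 / 285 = 2.18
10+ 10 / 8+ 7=18.25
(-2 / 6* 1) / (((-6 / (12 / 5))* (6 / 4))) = 0.09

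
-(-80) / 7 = 80 / 7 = 11.43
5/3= 1.67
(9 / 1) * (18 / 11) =162 / 11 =14.73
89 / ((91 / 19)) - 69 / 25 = 35996 / 2275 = 15.82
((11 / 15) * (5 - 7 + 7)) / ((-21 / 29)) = -319 / 63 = -5.06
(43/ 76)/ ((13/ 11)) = 473/ 988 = 0.48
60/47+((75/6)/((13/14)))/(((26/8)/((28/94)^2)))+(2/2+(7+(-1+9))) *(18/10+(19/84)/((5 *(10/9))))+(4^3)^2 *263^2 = 18509383841991134/65331175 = 283316255.10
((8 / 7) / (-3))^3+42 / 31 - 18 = -4794548 / 287091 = -16.70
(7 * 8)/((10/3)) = 84/5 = 16.80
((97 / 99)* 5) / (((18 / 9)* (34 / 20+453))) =2425 / 450153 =0.01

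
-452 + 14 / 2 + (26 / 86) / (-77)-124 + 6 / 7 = -1881134 / 3311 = -568.15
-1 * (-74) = 74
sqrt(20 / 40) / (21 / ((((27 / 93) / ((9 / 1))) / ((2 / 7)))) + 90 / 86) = 43*sqrt(2) / 16086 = 0.00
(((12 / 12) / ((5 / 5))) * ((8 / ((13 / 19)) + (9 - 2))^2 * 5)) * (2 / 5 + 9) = 2775303 / 169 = 16421.91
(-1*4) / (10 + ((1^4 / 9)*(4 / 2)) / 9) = -81 / 203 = -0.40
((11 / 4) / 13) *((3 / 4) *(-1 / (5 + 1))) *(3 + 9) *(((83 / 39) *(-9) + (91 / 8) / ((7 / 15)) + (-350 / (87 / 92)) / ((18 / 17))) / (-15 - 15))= -308435941 / 84689280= -3.64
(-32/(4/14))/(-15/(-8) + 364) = -896/2927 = -0.31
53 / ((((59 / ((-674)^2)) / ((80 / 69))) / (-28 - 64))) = -7704520960 / 177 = -43528367.01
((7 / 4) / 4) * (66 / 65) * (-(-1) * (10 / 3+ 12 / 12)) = 77 / 40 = 1.92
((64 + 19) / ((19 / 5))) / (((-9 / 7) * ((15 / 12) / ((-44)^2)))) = -4499264 / 171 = -26311.49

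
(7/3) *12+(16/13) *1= 380/13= 29.23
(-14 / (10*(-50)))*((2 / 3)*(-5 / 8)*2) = -7 / 300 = -0.02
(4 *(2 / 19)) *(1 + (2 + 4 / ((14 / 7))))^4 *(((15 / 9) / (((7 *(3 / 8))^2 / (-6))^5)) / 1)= -858993459200000 / 3912564673899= -219.55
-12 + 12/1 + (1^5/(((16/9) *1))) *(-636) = -1431/4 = -357.75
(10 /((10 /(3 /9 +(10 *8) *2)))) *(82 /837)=39442 /2511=15.71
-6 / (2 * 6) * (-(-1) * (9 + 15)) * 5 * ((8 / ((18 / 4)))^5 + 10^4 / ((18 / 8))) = -5269771520 / 19683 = -267732.13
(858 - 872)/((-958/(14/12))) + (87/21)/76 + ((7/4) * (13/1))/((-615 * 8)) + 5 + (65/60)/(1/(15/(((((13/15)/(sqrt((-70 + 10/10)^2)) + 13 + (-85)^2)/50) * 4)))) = 47853768965143949/9392299453699680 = 5.10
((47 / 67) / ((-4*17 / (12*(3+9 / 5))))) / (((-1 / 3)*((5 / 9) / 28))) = 2558304 / 28475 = 89.84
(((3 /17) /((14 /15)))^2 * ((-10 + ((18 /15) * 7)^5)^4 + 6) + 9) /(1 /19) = 224274036850620761063027661346528407 /108039855957031250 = 2075845389314636282.33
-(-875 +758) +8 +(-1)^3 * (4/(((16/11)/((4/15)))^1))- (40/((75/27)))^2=-6232/75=-83.09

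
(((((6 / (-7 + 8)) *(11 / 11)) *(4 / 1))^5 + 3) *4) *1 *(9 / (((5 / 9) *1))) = 2579891148 / 5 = 515978229.60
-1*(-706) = 706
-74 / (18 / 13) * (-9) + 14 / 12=2893 / 6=482.17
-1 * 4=-4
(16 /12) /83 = 4 /249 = 0.02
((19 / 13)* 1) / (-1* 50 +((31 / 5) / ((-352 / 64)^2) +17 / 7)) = -80465 / 2607761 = -0.03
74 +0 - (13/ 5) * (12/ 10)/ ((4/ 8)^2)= 1538/ 25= 61.52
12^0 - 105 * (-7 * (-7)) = -5144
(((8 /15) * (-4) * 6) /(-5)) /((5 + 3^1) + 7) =64 /375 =0.17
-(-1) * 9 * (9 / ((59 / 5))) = 405 / 59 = 6.86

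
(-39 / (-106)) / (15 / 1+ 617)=39 / 66992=0.00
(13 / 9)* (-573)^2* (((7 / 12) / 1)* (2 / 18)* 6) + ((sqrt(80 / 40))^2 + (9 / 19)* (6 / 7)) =441535303 / 2394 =184434.13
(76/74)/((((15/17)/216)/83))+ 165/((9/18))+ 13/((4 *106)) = 1662737909/78440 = 21197.58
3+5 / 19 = 62 / 19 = 3.26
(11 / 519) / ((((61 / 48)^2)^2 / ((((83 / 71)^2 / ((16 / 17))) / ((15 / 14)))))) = 664857059328 / 60374305076065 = 0.01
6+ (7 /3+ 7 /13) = 346 /39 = 8.87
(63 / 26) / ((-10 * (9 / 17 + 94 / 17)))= -1071 / 26780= -0.04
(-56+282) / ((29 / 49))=11074 / 29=381.86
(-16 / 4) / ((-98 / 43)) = 86 / 49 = 1.76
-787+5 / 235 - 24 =-38116 / 47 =-810.98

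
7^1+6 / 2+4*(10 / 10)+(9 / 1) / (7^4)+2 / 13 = 441901 / 31213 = 14.16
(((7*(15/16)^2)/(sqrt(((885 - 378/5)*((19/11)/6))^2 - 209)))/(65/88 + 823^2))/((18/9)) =317625*sqrt(654419261)/416071159221679328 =0.00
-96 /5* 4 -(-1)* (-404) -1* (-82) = -1994 /5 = -398.80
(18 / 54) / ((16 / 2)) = 1 / 24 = 0.04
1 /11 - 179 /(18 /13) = -25579 /198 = -129.19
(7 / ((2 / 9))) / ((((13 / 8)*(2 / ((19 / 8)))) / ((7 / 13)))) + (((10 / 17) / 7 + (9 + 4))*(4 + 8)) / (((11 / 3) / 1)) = 48859263 / 884884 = 55.22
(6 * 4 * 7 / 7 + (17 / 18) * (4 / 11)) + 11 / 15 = 12413 / 495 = 25.08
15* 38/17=570/17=33.53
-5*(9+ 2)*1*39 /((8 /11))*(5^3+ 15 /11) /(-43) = 1490775 /172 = 8667.30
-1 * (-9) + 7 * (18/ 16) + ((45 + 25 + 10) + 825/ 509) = 401075/ 4072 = 98.50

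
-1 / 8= -0.12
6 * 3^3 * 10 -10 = 1610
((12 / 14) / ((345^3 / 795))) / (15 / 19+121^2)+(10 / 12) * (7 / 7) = 493614683713 / 592337619650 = 0.83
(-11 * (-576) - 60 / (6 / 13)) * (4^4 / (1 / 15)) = 23831040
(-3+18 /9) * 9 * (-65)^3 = 2471625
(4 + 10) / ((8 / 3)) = 21 / 4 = 5.25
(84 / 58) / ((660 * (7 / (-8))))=-4 / 1595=-0.00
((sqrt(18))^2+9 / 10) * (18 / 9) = 189 / 5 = 37.80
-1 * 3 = -3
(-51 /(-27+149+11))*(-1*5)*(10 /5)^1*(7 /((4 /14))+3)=14025 /133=105.45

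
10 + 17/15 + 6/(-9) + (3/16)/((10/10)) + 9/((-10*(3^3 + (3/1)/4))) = 94321/8880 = 10.62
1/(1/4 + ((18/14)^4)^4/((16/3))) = 531726889113616/5691992288833927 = 0.09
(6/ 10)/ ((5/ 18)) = 54/ 25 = 2.16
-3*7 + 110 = 89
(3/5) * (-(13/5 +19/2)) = -7.26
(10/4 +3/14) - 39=-254/7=-36.29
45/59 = 0.76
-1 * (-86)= 86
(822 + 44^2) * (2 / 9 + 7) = 179270 / 9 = 19918.89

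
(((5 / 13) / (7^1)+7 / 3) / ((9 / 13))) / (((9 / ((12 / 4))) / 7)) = 652 / 81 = 8.05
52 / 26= 2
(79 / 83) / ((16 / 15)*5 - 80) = -237 / 18592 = -0.01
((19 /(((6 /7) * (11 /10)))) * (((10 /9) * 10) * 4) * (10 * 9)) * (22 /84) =21111.11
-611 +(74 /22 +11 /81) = -541283 /891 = -607.50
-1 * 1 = -1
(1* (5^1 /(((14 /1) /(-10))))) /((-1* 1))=25 /7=3.57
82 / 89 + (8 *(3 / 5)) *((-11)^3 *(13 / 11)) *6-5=-20161383 / 445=-45306.48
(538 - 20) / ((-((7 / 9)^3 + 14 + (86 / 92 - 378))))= 1.43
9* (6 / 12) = 9 / 2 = 4.50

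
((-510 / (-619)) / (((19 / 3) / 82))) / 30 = 4182 / 11761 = 0.36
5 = 5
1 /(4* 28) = 1 /112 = 0.01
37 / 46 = 0.80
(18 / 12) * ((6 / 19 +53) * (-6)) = -9117 / 19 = -479.84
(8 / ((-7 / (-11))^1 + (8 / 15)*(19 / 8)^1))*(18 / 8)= 1485 / 157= 9.46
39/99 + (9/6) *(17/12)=665/264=2.52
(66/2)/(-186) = -11/62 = -0.18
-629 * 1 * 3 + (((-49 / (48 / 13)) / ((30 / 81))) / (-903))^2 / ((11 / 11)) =-1887.00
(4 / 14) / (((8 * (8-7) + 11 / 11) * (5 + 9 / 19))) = 19 / 3276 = 0.01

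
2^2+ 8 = 12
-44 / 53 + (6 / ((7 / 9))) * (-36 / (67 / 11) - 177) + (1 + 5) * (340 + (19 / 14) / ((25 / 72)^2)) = 10807924138 / 15535625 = 695.69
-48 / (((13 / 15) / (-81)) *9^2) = 720 / 13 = 55.38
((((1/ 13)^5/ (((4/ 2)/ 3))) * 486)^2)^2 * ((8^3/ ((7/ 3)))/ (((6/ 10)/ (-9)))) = -6507176520522240/ 133034746424165596071607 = -0.00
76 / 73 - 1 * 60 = -4304 / 73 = -58.96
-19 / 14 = -1.36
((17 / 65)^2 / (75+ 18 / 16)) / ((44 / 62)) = 35836 / 28303275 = 0.00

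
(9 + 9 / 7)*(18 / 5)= 1296 / 35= 37.03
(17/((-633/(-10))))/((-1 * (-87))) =170/55071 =0.00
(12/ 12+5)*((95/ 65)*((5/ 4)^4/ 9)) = 11875/ 4992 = 2.38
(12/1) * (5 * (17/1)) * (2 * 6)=12240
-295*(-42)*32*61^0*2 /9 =264320 /3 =88106.67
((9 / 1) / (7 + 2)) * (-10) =-10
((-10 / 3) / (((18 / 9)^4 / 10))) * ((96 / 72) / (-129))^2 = -100 / 449307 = -0.00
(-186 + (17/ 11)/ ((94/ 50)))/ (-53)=95737/ 27401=3.49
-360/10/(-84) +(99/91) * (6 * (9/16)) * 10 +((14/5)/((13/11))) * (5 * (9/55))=71133/1820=39.08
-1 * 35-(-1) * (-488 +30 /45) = -1567 /3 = -522.33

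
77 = 77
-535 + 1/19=-10164/19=-534.95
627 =627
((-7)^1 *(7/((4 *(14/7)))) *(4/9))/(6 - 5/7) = -343/666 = -0.52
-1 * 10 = -10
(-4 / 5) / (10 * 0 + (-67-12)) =4 / 395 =0.01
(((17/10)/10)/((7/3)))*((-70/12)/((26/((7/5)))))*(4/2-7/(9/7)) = 3689/46800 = 0.08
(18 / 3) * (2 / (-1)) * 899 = -10788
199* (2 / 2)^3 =199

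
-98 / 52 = -49 / 26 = -1.88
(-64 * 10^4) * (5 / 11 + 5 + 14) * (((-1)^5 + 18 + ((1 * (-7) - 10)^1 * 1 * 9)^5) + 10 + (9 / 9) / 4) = 11482881981869120000 / 11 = 1043898361988101818.18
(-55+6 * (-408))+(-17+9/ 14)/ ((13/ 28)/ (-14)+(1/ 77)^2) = -3141343/ 1565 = -2007.25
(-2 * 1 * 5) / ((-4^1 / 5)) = 25 / 2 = 12.50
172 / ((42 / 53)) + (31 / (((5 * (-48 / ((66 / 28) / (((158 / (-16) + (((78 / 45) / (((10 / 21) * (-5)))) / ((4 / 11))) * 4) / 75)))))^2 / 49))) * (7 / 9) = 7845962342839 / 35817789168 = 219.05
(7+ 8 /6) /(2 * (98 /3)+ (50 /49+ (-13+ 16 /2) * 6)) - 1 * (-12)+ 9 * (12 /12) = 113449 /5344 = 21.23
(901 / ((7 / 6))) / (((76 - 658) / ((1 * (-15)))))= 13515 / 679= 19.90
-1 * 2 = -2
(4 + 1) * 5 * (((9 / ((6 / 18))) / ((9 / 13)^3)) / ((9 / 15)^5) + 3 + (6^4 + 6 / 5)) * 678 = 39775372.74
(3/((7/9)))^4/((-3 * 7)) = -177147/16807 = -10.54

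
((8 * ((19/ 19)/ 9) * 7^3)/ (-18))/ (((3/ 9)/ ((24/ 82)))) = -5488/ 369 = -14.87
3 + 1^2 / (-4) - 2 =3 / 4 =0.75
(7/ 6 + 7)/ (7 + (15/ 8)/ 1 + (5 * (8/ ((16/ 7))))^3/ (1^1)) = 98/ 64419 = 0.00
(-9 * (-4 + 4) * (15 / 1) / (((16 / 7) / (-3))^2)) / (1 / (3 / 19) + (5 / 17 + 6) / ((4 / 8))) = 0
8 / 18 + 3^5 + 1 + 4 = 2236 / 9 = 248.44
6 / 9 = 2 / 3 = 0.67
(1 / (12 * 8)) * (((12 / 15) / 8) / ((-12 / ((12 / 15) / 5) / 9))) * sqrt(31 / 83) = -sqrt(2573) / 664000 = -0.00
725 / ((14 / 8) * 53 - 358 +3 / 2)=-580 / 211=-2.75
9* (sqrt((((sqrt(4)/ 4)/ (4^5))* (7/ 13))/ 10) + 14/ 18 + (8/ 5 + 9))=9* sqrt(455)/ 4160 + 512/ 5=102.45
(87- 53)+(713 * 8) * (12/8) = 8590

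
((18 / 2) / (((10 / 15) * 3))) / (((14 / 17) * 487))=0.01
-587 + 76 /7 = -4033 /7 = -576.14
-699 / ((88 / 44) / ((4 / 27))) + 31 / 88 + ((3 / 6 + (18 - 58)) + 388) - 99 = 156875 / 792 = 198.07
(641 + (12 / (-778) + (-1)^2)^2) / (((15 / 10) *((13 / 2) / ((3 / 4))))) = 97143450 / 1967173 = 49.38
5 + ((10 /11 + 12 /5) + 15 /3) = 732 /55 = 13.31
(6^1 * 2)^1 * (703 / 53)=8436 / 53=159.17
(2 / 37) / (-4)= -1 / 74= -0.01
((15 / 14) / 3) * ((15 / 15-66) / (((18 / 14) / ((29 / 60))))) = -8.73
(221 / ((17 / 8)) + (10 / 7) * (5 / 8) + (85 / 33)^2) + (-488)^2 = 7264887541 / 30492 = 238255.53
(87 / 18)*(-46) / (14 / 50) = -16675 / 21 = -794.05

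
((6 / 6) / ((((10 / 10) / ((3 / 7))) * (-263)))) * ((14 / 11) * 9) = -54 / 2893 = -0.02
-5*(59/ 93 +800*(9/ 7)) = -3350065/ 651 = -5146.03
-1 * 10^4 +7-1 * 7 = -10000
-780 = -780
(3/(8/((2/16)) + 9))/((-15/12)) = -12/365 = -0.03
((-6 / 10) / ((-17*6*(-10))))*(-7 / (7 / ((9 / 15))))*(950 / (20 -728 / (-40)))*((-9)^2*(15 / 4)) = 69255 / 25976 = 2.67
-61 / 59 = -1.03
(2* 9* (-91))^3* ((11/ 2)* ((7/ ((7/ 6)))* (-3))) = 435087781128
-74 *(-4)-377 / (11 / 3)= 2125 / 11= 193.18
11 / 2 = 5.50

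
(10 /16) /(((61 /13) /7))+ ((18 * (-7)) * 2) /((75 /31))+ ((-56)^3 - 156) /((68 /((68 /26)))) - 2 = -1088898301 /158600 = -6865.69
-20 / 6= -10 / 3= -3.33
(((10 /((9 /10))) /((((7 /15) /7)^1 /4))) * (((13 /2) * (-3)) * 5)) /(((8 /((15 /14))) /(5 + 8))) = -1584375 /14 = -113169.64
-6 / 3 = -2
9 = 9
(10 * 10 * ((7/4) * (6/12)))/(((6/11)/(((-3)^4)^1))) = 51975/4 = 12993.75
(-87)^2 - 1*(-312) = 7881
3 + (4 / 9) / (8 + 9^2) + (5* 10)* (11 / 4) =225089 / 1602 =140.50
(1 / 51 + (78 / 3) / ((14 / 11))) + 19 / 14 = 15569 / 714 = 21.81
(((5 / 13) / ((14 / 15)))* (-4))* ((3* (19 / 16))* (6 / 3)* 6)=-12825 / 182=-70.47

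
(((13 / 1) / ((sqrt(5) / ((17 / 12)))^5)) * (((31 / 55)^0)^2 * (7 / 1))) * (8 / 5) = 129206987 * sqrt(5) / 19440000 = 14.86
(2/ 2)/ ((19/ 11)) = 11/ 19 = 0.58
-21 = -21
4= 4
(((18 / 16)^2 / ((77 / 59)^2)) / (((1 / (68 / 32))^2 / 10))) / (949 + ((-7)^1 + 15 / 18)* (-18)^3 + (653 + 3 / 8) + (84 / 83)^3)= 0.00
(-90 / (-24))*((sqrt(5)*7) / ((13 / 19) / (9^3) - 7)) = -1454355*sqrt(5) / 387776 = -8.39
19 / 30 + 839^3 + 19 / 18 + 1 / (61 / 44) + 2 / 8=6484675143829 / 10980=590589721.66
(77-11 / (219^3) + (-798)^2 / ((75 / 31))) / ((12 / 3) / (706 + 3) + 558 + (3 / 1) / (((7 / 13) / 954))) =85780758070986034 / 1913496265250775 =44.83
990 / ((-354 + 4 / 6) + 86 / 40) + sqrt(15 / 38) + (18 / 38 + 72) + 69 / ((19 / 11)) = sqrt(570) / 38 + 2309424 / 21071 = 110.23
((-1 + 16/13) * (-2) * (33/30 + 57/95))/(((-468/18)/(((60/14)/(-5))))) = -153/5915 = -0.03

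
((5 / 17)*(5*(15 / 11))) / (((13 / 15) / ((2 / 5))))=2250 / 2431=0.93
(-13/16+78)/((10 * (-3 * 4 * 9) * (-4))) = 247/13824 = 0.02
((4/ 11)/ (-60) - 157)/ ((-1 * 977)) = 25906/ 161205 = 0.16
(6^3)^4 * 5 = 10883911680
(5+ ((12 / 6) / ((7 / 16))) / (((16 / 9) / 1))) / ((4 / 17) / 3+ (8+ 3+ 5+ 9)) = 2703 / 8953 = 0.30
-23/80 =-0.29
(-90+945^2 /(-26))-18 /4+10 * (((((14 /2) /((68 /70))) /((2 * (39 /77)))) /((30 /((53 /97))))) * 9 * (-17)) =-174723353 /5044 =-34639.84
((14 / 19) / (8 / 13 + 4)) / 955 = 91 / 544350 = 0.00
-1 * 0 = 0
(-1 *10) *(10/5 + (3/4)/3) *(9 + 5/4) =-1845/8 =-230.62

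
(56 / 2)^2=784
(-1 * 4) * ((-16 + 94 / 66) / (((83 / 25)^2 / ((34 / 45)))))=8177000 / 2046033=4.00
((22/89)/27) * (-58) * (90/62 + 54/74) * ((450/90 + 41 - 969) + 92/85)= 9265850088/8677055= 1067.86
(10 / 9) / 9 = 10 / 81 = 0.12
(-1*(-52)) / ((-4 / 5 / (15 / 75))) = -13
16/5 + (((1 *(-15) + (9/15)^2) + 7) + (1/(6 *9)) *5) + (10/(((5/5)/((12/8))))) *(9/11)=117691/14850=7.93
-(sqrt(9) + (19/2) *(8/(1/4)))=-307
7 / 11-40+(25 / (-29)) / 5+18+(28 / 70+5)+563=872248 / 1595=546.86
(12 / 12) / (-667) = -1 / 667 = -0.00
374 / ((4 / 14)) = 1309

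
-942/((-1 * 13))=942/13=72.46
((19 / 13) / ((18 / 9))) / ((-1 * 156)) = -19 / 4056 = -0.00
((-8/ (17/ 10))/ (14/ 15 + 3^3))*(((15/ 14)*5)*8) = -360000/ 49861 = -7.22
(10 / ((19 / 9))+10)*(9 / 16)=315 / 38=8.29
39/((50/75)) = 117/2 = 58.50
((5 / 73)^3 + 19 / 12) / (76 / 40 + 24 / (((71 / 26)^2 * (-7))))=1304352726005 / 1186220979726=1.10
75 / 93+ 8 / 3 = 323 / 93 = 3.47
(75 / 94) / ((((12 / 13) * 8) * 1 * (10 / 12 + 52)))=975 / 476768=0.00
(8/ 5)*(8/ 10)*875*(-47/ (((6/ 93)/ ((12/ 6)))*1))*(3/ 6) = -815920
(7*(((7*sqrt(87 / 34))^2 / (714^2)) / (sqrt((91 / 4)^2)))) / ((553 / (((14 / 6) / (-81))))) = -29 / 7356559158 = -0.00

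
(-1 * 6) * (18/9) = -12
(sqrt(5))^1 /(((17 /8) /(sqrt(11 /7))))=8 * sqrt(385) /119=1.32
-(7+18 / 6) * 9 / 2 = -45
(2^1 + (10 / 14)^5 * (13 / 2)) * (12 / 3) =215706 / 16807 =12.83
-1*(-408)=408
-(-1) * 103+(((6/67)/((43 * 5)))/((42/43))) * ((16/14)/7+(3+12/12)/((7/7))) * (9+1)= 2367451/22981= 103.02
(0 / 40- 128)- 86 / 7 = -982 / 7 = -140.29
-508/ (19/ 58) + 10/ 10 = -29445/ 19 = -1549.74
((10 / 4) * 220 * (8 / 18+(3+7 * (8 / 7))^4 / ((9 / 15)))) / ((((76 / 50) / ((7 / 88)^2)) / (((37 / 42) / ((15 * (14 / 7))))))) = 7110165125 / 4333824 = 1640.62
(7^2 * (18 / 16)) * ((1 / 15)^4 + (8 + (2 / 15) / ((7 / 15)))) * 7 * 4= 143876593 / 11250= 12789.03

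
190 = 190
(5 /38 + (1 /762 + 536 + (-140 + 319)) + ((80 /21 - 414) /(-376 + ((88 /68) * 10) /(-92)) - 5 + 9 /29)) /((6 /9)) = 153779049022621 /144082223138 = 1067.30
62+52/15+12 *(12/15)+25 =1501/15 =100.07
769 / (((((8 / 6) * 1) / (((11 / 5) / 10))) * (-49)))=-25377 / 9800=-2.59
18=18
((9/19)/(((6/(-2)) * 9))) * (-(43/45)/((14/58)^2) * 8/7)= 289304/879795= 0.33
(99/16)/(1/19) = 1881/16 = 117.56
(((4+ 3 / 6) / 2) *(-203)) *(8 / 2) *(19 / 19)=-1827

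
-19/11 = -1.73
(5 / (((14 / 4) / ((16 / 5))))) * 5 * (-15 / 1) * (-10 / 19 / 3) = 8000 / 133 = 60.15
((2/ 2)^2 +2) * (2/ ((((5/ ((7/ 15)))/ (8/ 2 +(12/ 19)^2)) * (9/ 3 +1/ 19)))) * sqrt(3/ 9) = 11116 * sqrt(3)/ 41325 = 0.47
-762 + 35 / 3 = -2251 / 3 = -750.33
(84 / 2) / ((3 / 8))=112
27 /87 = 9 /29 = 0.31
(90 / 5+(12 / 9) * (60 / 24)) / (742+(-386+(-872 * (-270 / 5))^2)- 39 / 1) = 64 / 6651840183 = 0.00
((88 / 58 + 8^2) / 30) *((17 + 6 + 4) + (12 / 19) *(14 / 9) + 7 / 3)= 1920 / 29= 66.21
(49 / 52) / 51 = 49 / 2652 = 0.02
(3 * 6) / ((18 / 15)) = 15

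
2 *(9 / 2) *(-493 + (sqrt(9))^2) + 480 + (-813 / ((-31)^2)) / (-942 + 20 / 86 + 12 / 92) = -3468860741187 / 894959119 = -3876.00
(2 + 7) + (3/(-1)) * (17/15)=28/5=5.60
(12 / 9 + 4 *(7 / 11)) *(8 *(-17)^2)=295936 / 33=8967.76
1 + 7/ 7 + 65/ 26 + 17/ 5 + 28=359/ 10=35.90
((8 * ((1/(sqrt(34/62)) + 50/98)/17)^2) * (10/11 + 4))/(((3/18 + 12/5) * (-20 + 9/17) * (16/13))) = -895639680/194536638373 - 526500 * sqrt(527)/3970135477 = -0.01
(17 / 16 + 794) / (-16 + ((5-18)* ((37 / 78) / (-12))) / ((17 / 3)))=-648771 / 12982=-49.97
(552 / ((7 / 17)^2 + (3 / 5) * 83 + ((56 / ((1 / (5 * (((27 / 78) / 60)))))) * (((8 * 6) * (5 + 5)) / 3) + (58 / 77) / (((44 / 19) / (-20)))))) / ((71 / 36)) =79045326360 / 85269390359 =0.93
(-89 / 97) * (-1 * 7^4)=213689 / 97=2202.98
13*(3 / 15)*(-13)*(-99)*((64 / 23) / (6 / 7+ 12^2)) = 7392 / 115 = 64.28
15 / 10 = 3 / 2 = 1.50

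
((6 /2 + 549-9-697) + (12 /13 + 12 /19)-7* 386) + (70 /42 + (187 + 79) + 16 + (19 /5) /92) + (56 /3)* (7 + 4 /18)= -7472777069 /3067740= -2435.92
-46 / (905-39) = -23 / 433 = -0.05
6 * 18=108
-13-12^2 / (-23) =-155 / 23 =-6.74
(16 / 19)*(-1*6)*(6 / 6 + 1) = -192 / 19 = -10.11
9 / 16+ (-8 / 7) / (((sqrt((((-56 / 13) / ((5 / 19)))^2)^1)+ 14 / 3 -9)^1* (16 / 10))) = 132261 / 262864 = 0.50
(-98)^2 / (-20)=-2401 / 5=-480.20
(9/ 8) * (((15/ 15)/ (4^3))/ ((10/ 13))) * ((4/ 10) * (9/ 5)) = 1053/ 64000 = 0.02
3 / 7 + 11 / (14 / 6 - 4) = -6.17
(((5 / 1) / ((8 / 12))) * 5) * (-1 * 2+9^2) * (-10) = -29625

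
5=5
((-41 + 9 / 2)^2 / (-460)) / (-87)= 0.03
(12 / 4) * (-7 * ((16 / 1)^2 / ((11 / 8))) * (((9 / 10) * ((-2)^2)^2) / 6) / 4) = -129024 / 55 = -2345.89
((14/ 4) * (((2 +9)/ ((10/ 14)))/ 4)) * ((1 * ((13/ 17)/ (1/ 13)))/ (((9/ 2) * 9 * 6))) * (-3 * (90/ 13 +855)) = -581581/ 408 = -1425.44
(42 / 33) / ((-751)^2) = 14 / 6204011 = 0.00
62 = 62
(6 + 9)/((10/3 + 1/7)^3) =0.36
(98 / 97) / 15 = 98 / 1455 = 0.07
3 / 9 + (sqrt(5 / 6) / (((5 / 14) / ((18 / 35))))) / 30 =sqrt(30) / 125 + 1 / 3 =0.38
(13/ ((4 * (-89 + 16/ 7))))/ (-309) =91/ 750252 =0.00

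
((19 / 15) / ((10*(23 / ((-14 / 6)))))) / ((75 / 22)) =-1463 / 388125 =-0.00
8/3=2.67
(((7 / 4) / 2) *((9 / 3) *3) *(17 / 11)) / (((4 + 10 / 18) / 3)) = 28917 / 3608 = 8.01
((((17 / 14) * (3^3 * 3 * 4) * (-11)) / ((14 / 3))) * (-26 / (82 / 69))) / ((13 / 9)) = 28218861 / 2009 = 14046.22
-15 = -15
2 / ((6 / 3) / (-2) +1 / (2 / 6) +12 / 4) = 2 / 5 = 0.40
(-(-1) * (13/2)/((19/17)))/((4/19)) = 221/8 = 27.62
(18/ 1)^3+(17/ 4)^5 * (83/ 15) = 207427651/ 15360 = 13504.40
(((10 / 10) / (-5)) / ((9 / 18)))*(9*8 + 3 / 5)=-726 / 25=-29.04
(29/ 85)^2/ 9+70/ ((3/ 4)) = 93.35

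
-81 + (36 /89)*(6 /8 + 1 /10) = -35892 /445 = -80.66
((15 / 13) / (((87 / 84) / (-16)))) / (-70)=96 / 377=0.25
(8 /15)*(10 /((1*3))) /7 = 16 /63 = 0.25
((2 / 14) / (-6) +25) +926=39941 / 42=950.98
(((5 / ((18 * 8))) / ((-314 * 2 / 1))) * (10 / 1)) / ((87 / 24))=-25 / 163908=-0.00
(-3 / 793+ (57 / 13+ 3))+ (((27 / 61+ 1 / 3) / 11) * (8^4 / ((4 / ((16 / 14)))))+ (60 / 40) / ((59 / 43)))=1967618657 / 21615594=91.03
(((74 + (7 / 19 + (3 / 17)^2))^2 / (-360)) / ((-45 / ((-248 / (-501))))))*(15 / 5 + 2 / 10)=1021975097344 / 1888211447625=0.54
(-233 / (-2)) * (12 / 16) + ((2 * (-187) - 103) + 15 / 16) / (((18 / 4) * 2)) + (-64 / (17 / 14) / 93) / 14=290387 / 8432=34.44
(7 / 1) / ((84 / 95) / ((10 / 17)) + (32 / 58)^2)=2796325 / 722074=3.87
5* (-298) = -1490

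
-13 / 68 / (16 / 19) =-247 / 1088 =-0.23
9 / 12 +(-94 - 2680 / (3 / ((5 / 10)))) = -6479 / 12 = -539.92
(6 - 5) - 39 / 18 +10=53 / 6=8.83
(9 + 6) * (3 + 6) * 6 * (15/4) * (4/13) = 12150/13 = 934.62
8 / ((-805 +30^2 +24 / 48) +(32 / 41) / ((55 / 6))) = 36080 / 431089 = 0.08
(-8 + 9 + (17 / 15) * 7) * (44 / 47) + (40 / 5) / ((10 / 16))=2984 / 141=21.16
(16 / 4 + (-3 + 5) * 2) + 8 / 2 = 12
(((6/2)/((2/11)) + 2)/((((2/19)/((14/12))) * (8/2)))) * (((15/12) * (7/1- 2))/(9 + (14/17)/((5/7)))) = 10457125/331392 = 31.56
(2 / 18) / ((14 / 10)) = 5 / 63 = 0.08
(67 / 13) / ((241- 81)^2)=67 / 332800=0.00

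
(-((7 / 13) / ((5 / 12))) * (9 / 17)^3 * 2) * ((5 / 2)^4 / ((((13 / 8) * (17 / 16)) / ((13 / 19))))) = -122472000 / 20629687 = -5.94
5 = 5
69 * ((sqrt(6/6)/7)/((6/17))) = 391/14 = 27.93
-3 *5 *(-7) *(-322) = -33810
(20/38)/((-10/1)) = -1/19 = -0.05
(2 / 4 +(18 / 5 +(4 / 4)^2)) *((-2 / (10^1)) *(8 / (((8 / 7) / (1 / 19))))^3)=-0.05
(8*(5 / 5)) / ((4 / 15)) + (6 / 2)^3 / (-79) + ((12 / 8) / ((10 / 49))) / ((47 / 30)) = 255081 / 7426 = 34.35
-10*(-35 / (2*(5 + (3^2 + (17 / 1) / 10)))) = 1750 / 157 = 11.15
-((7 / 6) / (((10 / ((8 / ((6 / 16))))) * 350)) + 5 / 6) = -0.84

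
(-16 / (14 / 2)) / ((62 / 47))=-376 / 217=-1.73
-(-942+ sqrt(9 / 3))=942 - sqrt(3)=940.27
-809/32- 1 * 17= -1353/32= -42.28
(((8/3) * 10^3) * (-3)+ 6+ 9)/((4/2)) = -7985/2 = -3992.50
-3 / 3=-1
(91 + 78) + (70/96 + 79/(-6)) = 2505/16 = 156.56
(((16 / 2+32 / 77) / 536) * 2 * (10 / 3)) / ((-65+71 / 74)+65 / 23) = -306360 / 179166911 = -0.00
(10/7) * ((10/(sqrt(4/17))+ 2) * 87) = 1740/7+ 4350 * sqrt(17)/7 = 2810.79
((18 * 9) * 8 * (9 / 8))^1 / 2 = 729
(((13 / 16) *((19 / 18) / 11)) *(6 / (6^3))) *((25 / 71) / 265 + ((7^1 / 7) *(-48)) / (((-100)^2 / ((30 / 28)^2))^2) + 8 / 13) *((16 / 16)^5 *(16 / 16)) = 220204511900977 / 164867113635840000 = 0.00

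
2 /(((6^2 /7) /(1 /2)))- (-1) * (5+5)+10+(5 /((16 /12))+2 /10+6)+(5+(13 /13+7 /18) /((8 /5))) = 2881 /80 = 36.01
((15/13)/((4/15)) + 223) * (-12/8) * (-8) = 35463/13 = 2727.92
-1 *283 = -283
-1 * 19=-19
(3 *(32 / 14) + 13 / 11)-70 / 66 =1612 / 231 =6.98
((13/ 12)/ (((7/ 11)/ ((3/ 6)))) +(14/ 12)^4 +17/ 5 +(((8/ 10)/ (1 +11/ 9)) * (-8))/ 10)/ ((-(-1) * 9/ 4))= 6595133/ 2551500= 2.58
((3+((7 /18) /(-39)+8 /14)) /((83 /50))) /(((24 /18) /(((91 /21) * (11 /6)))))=4812775 /376488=12.78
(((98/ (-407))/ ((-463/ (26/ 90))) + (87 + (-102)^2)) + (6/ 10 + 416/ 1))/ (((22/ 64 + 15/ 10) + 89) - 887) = -2959832275072/ 216041011065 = -13.70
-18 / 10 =-9 / 5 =-1.80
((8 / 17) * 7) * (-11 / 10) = -308 / 85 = -3.62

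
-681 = -681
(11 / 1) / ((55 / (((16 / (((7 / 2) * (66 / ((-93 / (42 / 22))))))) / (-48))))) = 31 / 2205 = 0.01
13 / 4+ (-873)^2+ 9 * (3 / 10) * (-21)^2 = 15266459 / 20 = 763322.95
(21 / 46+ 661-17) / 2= 29645 / 92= 322.23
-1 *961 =-961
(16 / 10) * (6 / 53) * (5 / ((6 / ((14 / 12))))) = 28 / 159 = 0.18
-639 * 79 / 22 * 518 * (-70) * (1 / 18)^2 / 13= 50845585 / 2574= 19753.53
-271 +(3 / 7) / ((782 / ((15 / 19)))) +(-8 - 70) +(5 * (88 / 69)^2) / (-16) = -349.51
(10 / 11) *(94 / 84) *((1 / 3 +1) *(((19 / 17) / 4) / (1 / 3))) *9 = 13395 / 1309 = 10.23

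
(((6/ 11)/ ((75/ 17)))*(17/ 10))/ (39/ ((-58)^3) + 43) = 0.00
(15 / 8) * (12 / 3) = 15 / 2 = 7.50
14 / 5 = 2.80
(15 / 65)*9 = 27 / 13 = 2.08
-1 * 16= -16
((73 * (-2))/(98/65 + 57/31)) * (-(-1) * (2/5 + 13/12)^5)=-164277444930131/524335680000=-313.31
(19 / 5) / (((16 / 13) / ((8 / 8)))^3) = 41743 / 20480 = 2.04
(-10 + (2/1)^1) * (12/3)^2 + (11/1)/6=-757/6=-126.17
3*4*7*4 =336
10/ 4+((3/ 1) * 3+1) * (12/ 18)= 55/ 6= 9.17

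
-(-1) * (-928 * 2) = -1856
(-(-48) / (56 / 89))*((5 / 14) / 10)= 2.72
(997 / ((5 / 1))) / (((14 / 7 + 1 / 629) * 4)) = 627113 / 25180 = 24.91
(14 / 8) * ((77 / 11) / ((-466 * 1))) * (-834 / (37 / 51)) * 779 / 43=811782657 / 1482812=547.46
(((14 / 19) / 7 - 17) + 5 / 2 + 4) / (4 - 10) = 395 / 228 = 1.73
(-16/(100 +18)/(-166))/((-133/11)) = -44/651301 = -0.00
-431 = -431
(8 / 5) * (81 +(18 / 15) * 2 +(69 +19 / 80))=12211 / 50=244.22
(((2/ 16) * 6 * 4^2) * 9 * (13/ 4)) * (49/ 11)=17199/ 11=1563.55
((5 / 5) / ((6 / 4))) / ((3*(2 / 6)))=2 / 3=0.67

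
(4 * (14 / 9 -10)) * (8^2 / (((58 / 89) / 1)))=-865792 / 261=-3317.21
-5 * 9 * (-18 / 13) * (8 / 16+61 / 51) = 23355 / 221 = 105.68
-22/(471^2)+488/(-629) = -108272246/139537989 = -0.78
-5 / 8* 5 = -25 / 8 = -3.12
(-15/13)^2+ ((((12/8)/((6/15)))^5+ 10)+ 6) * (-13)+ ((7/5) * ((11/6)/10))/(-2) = -127810074889/12979200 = -9847.30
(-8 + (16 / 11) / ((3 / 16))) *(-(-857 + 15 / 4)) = -6826 / 33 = -206.85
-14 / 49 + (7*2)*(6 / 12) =47 / 7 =6.71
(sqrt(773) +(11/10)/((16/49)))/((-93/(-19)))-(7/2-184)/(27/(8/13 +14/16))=19* sqrt(773)/93 +18544247/1740960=16.33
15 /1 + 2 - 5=12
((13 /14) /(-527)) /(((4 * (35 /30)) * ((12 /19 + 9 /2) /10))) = -0.00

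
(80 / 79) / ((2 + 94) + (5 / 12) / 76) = 72960 / 6917003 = 0.01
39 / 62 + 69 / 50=1557 / 775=2.01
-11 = -11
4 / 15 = 0.27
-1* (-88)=88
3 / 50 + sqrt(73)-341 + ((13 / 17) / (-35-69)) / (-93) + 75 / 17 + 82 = -80481803 / 316200 + sqrt(73) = -245.98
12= 12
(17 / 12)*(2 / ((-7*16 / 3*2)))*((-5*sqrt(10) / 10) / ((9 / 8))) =17*sqrt(10) / 1008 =0.05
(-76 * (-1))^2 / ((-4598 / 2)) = -304 / 121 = -2.51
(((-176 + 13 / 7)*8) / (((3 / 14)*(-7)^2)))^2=380406016 / 21609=17604.05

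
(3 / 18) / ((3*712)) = 1 / 12816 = 0.00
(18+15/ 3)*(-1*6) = -138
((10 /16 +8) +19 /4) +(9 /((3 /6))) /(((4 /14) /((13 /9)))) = 835 /8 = 104.38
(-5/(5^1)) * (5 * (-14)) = 70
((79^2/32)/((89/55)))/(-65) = -68651/37024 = -1.85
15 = 15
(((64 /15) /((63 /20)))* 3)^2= 65536 /3969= 16.51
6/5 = 1.20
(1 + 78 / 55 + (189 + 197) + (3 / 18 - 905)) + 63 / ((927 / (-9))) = -17573741 / 33990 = -517.03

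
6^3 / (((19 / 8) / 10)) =17280 / 19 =909.47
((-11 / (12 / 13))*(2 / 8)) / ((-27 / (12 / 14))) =143 / 1512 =0.09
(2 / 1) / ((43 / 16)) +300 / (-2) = -6418 / 43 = -149.26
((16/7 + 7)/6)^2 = 4225/1764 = 2.40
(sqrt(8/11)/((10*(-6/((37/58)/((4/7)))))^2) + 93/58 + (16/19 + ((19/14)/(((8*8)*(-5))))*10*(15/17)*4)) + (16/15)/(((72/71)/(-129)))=-6297441799/47209680 + 67081*sqrt(22)/1065715200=-133.39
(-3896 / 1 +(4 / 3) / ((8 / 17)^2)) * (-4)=186719 / 12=15559.92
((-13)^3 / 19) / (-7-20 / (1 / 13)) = 2197 / 5073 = 0.43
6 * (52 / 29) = 312 / 29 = 10.76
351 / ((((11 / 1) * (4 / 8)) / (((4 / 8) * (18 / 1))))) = 6318 / 11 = 574.36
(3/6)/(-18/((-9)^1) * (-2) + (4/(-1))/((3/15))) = -1/48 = -0.02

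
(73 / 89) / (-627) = -73 / 55803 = -0.00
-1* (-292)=292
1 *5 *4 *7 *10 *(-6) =-8400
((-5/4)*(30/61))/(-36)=0.02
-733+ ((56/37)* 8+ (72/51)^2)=-7687185/10693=-718.90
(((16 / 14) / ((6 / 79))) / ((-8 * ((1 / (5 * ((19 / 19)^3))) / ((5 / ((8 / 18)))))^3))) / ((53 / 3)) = -18949.20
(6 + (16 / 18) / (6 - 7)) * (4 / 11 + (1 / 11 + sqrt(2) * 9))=67.38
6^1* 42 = 252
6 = 6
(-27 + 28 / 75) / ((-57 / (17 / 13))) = 33949 / 55575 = 0.61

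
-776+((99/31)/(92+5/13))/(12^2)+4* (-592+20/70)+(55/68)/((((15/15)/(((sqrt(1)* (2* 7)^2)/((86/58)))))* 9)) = -85893944716261/27433587888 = -3130.98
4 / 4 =1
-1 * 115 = -115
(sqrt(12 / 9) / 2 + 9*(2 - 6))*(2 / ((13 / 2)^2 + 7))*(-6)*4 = 6912 / 197 - 64*sqrt(3) / 197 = 34.52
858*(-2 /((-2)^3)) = 429 /2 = 214.50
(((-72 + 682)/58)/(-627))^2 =0.00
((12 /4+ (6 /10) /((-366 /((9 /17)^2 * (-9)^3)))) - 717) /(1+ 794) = -41937337 /46716850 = -0.90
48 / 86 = 24 / 43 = 0.56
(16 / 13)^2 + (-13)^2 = 170.51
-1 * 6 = -6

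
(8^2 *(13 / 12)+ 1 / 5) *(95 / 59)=19817 / 177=111.96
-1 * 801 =-801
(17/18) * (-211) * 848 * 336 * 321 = -18226321792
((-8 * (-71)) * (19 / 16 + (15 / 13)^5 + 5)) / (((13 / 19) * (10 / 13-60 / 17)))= -1121607324531 / 452977460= -2476.08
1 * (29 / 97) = 29 / 97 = 0.30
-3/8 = -0.38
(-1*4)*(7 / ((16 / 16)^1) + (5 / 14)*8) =-276 / 7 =-39.43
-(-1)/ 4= 1/ 4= 0.25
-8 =-8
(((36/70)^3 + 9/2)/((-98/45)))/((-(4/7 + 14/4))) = 1192617/2280950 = 0.52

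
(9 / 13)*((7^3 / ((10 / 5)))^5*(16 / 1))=42728053589487 / 26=1643386676518.73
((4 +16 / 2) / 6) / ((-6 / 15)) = -5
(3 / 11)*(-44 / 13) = -12 / 13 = -0.92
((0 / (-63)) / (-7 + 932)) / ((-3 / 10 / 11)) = 0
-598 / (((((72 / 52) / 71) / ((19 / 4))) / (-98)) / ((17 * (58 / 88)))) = 126668751391 / 792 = 159935292.16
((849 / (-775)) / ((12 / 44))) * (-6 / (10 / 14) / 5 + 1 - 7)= 597696 / 19375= 30.85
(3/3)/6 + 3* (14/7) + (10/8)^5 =28319/3072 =9.22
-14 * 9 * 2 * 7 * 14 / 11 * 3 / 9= -8232 / 11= -748.36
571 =571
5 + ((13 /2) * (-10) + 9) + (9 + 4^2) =-26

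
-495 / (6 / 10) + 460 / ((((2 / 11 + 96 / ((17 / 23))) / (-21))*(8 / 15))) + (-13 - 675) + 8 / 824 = -8278313397 / 5010332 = -1652.25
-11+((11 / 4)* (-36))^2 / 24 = 3179 / 8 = 397.38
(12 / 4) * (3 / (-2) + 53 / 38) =-6 / 19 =-0.32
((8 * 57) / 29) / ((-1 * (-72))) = 0.22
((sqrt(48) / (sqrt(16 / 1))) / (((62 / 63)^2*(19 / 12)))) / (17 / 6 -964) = -71442*sqrt(3) / 105299653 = -0.00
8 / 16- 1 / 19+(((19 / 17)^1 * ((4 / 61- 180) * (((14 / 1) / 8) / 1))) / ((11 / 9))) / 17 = -121516961 / 7368922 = -16.49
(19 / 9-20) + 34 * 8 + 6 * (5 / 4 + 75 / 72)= 9643 / 36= 267.86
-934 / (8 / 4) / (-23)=467 / 23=20.30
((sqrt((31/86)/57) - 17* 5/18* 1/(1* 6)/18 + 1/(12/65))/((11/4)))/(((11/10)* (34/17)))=10* sqrt(151962)/296571 + 52225/58806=0.90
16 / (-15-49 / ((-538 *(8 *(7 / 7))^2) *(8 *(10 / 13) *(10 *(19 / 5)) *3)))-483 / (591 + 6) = -1.88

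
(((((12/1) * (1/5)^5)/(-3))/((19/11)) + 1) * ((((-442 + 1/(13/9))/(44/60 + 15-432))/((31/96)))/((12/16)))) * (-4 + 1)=-98030000736/7470360625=-13.12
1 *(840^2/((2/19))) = 6703200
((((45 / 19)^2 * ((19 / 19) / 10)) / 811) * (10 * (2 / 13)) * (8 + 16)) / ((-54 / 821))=-1477800 / 3806023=-0.39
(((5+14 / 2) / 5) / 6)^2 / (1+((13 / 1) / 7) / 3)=42 / 425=0.10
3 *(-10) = -30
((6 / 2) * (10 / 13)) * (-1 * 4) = -120 / 13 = -9.23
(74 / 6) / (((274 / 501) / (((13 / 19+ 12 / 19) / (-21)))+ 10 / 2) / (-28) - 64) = -4325300 / 22398099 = -0.19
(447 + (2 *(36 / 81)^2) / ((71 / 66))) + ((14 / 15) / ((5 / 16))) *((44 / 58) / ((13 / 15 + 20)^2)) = 2436565081831 / 5446390617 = 447.37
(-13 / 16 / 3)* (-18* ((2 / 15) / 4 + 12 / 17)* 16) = 4901 / 85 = 57.66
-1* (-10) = 10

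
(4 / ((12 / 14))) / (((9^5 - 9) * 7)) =1 / 88560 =0.00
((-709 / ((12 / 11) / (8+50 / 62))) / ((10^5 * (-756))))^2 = 10279323769 / 1793456640000000000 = 0.00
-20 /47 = -0.43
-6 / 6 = -1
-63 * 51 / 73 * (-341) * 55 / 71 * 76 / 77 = 59477220 / 5183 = 11475.44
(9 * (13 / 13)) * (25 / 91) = 225 / 91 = 2.47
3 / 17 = 0.18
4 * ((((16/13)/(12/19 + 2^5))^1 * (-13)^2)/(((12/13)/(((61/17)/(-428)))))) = -195871/845835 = -0.23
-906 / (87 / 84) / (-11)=25368 / 319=79.52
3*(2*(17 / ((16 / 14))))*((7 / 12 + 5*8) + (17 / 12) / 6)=3643.14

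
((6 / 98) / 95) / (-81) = -1 / 125685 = -0.00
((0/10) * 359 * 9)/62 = 0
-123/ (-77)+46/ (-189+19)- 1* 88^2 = -50675796/ 6545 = -7742.67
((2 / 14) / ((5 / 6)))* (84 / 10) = 36 / 25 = 1.44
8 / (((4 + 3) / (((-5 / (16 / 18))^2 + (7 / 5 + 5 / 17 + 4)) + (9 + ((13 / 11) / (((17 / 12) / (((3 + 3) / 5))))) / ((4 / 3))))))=2817599 / 52360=53.81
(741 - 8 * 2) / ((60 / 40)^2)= 2900 / 9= 322.22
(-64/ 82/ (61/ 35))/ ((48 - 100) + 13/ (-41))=224/ 26169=0.01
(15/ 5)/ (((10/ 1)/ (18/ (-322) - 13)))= -3153/ 805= -3.92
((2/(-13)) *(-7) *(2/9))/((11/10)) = 280/1287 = 0.22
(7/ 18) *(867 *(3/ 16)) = 2023/ 32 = 63.22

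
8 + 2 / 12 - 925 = -5501 / 6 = -916.83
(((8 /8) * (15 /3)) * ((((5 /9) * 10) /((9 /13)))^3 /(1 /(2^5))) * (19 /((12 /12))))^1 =834860000000 /531441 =1570936.38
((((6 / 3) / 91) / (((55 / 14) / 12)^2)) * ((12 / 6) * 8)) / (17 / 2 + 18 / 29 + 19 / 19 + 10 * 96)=7483392 / 2212699775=0.00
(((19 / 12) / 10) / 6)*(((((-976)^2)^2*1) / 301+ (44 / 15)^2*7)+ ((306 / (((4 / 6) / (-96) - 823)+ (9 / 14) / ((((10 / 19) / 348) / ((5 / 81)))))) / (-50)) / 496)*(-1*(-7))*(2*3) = 96580615934502586707673 / 28905919713000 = 3341205431.05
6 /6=1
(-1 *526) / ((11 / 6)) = -3156 / 11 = -286.91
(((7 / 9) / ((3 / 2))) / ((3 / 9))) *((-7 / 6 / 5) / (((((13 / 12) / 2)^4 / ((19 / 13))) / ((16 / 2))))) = -91521024 / 1856465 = -49.30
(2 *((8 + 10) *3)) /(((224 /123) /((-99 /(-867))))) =109593 /16184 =6.77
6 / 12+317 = 635 / 2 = 317.50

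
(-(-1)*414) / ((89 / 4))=1656 / 89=18.61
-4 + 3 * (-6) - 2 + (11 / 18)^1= -421 / 18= -23.39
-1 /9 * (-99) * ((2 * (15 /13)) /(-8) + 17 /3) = 9229 /156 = 59.16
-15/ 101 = -0.15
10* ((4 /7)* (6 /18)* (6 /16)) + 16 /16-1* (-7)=61 /7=8.71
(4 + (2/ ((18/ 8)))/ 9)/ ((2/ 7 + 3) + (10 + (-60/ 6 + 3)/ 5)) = 2905/ 8424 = 0.34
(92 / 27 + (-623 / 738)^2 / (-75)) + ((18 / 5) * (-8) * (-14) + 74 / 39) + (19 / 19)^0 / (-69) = 4989038728969 / 12213641700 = 408.48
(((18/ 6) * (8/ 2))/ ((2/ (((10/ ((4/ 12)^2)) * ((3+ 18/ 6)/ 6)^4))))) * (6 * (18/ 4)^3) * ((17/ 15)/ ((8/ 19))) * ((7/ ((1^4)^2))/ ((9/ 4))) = 2472403.50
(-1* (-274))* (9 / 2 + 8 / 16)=1370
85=85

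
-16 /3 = -5.33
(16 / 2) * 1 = 8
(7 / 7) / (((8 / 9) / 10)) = 45 / 4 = 11.25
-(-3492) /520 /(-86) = -873 /11180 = -0.08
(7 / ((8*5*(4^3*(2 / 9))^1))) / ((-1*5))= -63 / 25600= -0.00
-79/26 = -3.04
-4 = -4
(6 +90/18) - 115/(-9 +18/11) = 2156/81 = 26.62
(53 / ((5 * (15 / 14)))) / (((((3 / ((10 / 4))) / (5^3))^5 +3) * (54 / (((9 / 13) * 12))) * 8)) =1415252685546875 / 22315979004512778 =0.06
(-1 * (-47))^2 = 2209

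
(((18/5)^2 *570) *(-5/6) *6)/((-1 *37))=36936/37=998.27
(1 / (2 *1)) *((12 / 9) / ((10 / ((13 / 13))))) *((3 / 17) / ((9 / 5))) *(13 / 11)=13 / 1683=0.01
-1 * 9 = -9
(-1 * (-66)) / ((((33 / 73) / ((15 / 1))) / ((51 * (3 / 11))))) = 335070 / 11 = 30460.91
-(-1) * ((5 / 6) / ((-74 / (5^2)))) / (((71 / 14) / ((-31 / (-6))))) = -27125 / 94572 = -0.29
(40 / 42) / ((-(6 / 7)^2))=-35 / 27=-1.30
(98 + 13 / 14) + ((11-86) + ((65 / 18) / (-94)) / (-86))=24373715 / 1018584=23.93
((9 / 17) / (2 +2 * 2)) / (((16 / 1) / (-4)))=-3 / 136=-0.02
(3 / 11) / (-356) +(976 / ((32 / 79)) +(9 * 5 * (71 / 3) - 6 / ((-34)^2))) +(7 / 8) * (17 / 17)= 7866317111 / 2263448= 3475.37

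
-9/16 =-0.56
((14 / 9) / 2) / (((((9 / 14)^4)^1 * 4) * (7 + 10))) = 67228 / 1003833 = 0.07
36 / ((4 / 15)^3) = 30375 / 16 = 1898.44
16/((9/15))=80/3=26.67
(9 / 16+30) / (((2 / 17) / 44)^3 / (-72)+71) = 115116129612 / 267427245887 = 0.43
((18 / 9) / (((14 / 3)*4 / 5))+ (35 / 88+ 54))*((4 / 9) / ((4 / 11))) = 67.14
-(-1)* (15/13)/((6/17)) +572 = 14957/26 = 575.27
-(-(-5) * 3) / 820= -3 / 164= -0.02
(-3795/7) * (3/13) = -11385/91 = -125.11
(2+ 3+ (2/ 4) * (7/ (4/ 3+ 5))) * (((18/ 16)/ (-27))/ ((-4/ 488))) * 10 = 64355/ 228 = 282.26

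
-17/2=-8.50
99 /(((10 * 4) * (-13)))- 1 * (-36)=35.81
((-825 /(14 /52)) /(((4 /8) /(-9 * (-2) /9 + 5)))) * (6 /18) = -14300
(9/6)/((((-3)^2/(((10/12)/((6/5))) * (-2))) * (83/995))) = -24875/8964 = -2.77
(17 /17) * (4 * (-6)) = -24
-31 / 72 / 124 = -1 / 288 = -0.00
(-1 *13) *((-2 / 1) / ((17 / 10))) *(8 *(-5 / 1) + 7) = -8580 / 17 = -504.71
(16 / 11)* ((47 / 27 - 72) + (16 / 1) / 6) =-29200 / 297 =-98.32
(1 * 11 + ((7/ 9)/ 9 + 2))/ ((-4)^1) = -3.27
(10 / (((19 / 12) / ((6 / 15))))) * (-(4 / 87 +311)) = -432976 / 551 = -785.80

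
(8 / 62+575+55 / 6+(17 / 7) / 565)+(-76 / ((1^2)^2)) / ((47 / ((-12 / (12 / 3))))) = 20369668169 / 34574610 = 589.15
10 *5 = 50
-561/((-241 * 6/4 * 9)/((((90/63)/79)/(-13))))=-3740/15592941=-0.00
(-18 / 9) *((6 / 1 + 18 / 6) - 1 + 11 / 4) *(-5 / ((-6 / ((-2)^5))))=1720 / 3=573.33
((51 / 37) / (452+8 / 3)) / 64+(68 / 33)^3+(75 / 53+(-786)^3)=-271574320439473902137 / 559269418752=-485587645.84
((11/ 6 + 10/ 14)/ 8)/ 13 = 107/ 4368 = 0.02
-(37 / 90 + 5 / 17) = -1079 / 1530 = -0.71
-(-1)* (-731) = -731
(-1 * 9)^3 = -729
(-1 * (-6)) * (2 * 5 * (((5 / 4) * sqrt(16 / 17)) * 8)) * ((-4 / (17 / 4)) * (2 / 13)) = -76800 * sqrt(17) / 3757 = -84.28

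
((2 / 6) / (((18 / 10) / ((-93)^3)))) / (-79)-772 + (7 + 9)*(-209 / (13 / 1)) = 879395 / 1027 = 856.28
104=104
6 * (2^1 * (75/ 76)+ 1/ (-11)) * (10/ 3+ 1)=10231/ 209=48.95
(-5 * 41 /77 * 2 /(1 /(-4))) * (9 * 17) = 250920 /77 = 3258.70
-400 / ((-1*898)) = 200 / 449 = 0.45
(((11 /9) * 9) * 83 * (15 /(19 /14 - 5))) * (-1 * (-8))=-511280 /17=-30075.29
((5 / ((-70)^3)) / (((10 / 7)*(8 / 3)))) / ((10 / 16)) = -3 / 490000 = -0.00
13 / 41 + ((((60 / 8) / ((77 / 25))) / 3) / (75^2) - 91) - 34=-35426119 / 284130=-124.68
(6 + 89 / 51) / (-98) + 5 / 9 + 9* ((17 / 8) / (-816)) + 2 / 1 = 2354021 / 959616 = 2.45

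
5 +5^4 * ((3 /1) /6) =635 /2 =317.50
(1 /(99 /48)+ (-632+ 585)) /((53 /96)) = -49120 /583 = -84.25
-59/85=-0.69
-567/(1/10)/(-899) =6.31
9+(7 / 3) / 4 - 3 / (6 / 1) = 109 / 12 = 9.08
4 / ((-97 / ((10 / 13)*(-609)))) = 24360 / 1261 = 19.32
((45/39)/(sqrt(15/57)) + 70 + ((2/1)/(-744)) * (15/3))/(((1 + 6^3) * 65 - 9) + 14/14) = sqrt(95)/61087 + 205/41292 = 0.01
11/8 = 1.38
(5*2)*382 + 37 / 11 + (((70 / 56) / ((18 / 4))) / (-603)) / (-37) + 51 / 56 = 473032848187 / 123692184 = 3824.27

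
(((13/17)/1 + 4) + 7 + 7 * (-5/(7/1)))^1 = 115/17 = 6.76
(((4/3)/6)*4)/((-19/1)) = -8/171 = -0.05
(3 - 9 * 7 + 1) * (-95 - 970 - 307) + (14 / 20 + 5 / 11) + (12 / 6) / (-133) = 1184285911 / 14630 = 80949.14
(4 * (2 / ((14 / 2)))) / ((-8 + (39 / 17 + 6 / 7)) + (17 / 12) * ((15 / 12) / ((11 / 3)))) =-23936 / 91437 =-0.26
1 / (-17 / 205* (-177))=205 / 3009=0.07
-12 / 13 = -0.92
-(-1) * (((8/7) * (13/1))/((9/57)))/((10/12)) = 112.91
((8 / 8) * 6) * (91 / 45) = 182 / 15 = 12.13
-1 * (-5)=5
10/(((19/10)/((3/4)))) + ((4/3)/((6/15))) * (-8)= -1295/57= -22.72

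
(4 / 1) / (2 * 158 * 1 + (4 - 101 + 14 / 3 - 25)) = 3 / 149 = 0.02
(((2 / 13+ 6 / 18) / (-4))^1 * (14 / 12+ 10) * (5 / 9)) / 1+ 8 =61027 / 8424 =7.24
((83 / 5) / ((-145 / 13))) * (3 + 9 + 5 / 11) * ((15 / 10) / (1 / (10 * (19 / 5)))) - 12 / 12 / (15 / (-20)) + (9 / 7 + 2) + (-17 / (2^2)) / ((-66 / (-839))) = -493916391 / 446600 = -1105.95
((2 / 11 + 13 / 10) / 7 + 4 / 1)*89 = 288627 / 770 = 374.84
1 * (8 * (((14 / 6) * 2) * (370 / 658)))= 2960 / 141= 20.99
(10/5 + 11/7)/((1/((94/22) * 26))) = 30550/77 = 396.75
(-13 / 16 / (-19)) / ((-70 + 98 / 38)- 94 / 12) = -39 / 68632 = -0.00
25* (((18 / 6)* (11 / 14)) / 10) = 165 / 28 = 5.89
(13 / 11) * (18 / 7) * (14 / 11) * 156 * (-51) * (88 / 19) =-29787264 / 209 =-142522.79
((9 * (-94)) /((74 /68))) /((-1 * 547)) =28764 /20239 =1.42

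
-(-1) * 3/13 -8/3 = -2.44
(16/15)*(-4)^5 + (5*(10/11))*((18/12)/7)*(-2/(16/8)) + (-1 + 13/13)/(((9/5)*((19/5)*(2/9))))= -1262693/1155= -1093.24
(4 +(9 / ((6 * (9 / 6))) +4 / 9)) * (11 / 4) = 539 / 36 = 14.97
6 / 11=0.55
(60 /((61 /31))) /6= 310 /61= 5.08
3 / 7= 0.43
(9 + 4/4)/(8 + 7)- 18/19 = -16/57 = -0.28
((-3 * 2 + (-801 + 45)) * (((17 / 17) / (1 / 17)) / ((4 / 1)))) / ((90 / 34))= -36703 / 30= -1223.43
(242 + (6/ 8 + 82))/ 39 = 433/ 52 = 8.33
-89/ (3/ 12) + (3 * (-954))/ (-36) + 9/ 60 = -5527/ 20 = -276.35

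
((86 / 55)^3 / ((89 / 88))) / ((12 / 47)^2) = 702523852 / 12115125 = 57.99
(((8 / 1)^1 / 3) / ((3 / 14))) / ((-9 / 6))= -224 / 27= -8.30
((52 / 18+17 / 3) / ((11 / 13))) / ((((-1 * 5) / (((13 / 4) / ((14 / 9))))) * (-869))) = 169 / 34760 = 0.00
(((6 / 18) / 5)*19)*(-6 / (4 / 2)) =-19 / 5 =-3.80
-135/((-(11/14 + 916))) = 378/2567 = 0.15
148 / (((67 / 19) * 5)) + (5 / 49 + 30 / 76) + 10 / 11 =67241709 / 6861470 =9.80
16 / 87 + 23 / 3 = 7.85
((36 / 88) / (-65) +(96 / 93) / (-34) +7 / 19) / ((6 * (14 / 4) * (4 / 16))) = 9500866 / 150345195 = 0.06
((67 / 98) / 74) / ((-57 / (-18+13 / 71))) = 84755 / 29348844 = 0.00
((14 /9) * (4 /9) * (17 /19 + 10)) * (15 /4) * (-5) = -8050 /57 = -141.23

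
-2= -2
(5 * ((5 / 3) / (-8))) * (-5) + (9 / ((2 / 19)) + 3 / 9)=2185 / 24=91.04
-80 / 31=-2.58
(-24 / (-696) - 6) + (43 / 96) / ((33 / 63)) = -52167 / 10208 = -5.11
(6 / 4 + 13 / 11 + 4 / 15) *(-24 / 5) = -3892 / 275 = -14.15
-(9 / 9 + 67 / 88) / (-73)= 155 / 6424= 0.02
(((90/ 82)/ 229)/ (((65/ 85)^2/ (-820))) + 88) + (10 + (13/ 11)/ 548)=91.28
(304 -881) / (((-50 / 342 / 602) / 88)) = 209079319.68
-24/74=-12/37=-0.32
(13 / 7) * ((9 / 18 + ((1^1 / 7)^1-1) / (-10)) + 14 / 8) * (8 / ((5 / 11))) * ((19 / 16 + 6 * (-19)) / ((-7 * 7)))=16880721 / 96040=175.77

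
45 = 45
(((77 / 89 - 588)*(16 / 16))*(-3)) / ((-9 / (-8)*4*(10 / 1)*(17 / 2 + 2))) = 2986 / 801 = 3.73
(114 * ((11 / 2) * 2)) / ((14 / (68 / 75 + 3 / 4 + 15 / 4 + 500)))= 15844499 / 350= 45270.00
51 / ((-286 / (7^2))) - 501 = -145785 / 286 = -509.74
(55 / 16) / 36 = 55 / 576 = 0.10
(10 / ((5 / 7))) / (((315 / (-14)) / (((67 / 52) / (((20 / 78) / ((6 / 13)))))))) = -469 / 325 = -1.44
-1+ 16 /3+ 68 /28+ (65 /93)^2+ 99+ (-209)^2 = 2651011501 /60543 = 43787.25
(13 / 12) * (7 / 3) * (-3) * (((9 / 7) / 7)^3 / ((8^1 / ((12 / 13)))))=-729 / 134456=-0.01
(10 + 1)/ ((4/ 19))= 209/ 4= 52.25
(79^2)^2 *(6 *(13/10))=1519053159/5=303810631.80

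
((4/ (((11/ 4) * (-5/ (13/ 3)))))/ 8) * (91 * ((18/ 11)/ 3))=-4732/ 605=-7.82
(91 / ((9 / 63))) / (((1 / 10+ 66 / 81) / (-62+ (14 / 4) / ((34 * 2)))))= -55731375 / 1292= -43135.74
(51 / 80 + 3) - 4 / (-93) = 27383 / 7440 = 3.68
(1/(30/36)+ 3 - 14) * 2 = -98/5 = -19.60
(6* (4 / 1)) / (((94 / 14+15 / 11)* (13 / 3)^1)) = 0.69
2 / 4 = 1 / 2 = 0.50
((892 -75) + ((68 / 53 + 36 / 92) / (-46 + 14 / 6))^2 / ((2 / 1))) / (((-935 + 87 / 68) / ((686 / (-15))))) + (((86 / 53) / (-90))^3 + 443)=3777036327493192303284356 / 7819685043171213070125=483.02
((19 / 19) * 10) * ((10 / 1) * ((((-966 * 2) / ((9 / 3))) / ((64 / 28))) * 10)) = -281750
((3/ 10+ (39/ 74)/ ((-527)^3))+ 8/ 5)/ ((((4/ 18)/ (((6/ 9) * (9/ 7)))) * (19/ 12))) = 16668717427548/ 3601266117715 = 4.63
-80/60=-4/3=-1.33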